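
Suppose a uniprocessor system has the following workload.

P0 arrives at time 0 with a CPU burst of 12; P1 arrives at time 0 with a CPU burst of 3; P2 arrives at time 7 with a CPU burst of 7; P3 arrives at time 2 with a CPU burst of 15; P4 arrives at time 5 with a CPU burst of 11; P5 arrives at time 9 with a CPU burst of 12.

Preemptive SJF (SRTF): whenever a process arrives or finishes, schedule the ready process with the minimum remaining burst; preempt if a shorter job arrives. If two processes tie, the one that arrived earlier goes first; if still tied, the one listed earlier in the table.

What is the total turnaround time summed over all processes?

154

Schedule: | P1 0-3 | P0 3-7 | P2 7-14 | P0 14-22 | P4 22-33 | P5 33-45 | P3 45-60 |
Completion: P0=22  P1=3  P2=14  P3=60  P4=33  P5=45
Turnaround (C−A): P0=22  P1=3  P2=7  P3=58  P4=28  P5=36
Turnaround = completion − arrival: P0=22, P1=3, P2=7, P3=58, P4=28, P5=36
Total turnaround = 22 + 3 + 7 + 58 + 28 + 36 = 154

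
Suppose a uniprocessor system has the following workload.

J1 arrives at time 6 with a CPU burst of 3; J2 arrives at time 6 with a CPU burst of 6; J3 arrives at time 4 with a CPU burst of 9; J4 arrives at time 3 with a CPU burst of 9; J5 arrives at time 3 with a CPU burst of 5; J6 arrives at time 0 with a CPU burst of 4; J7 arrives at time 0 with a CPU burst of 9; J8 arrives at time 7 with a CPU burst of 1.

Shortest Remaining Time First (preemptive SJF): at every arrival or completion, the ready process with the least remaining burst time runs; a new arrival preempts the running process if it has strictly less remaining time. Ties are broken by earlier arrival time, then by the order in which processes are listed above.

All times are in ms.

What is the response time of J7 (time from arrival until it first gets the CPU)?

19

Gantt: | J6 0-4 | J5 4-7 | J8 7-8 | J5 8-10 | J1 10-13 | J2 13-19 | J7 19-28 | J4 28-37 | J3 37-46 |
Completion: J1=13  J2=19  J3=46  J4=37  J5=10  J6=4  J7=28  J8=8
Turnaround (C−A): J1=7  J2=13  J3=42  J4=34  J5=7  J6=4  J7=28  J8=1
Response(J7) = first start − arrival = 19 − 0 = 19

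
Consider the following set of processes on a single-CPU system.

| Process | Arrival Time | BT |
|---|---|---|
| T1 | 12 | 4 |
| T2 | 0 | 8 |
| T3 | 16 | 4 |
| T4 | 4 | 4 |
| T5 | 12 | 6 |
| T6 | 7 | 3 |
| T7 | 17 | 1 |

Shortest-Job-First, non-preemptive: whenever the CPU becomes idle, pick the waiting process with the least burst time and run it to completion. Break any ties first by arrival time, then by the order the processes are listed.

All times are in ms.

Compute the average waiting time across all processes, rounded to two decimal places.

Gantt: | T2 0-8 | T6 8-11 | T4 11-15 | T1 15-19 | T7 19-20 | T3 20-24 | T5 24-30 |
Completion: T1=19  T2=8  T3=24  T4=15  T5=30  T6=11  T7=20
Turnaround (C−A): T1=7  T2=8  T3=8  T4=11  T5=18  T6=4  T7=3
Waiting times: T1=3, T2=0, T3=4, T4=7, T5=12, T6=1, T7=2
Average waiting = (3+0+4+7+12+1+2) / 7 = 29/7 = 4.14

4.14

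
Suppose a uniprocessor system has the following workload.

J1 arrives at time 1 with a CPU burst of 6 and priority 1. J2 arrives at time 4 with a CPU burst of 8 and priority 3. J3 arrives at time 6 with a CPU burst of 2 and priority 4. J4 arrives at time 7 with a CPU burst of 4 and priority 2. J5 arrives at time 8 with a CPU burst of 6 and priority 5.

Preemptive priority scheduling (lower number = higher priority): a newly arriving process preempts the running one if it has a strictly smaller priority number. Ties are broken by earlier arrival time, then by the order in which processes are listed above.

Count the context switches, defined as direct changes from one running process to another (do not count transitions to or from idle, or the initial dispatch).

Schedule: | idle 0-1 | J1 1-7 | J4 7-11 | J2 11-19 | J3 19-21 | J5 21-27 |
Completion: J1=7  J2=19  J3=21  J4=11  J5=27
Turnaround (C−A): J1=6  J2=15  J3=15  J4=4  J5=19

4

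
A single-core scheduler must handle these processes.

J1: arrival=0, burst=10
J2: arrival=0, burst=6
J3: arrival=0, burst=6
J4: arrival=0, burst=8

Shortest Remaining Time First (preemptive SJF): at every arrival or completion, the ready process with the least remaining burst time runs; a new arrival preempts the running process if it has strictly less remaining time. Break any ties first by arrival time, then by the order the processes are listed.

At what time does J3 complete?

12

Timeline: | J2 0-6 | J3 6-12 | J4 12-20 | J1 20-30 |
Completion: J1=30  J2=6  J3=12  J4=20
Turnaround (C−A): J1=30  J2=6  J3=12  J4=20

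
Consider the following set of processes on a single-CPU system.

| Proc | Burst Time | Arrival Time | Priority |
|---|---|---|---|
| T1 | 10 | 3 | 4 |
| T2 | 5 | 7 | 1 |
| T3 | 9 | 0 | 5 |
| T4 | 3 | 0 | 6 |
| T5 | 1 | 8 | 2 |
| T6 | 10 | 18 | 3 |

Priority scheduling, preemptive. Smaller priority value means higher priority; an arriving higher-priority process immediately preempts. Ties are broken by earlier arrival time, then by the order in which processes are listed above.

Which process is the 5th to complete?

T3

Gantt: | T3 0-3 | T1 3-7 | T2 7-12 | T5 12-13 | T1 13-18 | T6 18-28 | T1 28-29 | T3 29-35 | T4 35-38 |
Completion: T1=29  T2=12  T3=35  T4=38  T5=13  T6=28
Turnaround (C−A): T1=26  T2=5  T3=35  T4=38  T5=5  T6=10
Finish order: T2 → T5 → T6 → T1 → T3 → T4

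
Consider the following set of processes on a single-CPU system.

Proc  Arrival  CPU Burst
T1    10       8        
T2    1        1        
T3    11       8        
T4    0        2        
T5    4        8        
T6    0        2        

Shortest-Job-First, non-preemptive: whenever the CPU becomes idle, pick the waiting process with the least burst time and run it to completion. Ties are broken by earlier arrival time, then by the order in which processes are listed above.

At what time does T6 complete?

Gantt: | T4 0-2 | T2 2-3 | T6 3-5 | T5 5-13 | T1 13-21 | T3 21-29 |
Completion: T1=21  T2=3  T3=29  T4=2  T5=13  T6=5
Turnaround (C−A): T1=11  T2=2  T3=18  T4=2  T5=9  T6=5

5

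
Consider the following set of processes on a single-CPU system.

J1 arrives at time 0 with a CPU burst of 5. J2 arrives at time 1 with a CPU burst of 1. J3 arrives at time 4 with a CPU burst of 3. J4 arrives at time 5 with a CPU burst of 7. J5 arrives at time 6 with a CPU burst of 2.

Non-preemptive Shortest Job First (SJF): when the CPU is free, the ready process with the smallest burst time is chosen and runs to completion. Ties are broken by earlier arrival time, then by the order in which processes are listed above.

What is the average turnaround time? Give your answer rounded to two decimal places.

6.40

Gantt: | J1 0-5 | J2 5-6 | J5 6-8 | J3 8-11 | J4 11-18 |
Completion: J1=5  J2=6  J3=11  J4=18  J5=8
Turnaround times: J1=5, J2=5, J3=7, J4=13, J5=2
Average turnaround = (5+5+7+13+2) / 5 = 32/5 = 6.40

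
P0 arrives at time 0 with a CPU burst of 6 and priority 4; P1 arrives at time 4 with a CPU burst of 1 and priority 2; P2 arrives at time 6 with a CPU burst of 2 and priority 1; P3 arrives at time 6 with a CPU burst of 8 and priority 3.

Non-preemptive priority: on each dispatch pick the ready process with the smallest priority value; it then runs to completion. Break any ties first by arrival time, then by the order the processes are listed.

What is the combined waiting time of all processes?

Gantt: | P0 0-6 | P2 6-8 | P1 8-9 | P3 9-17 |
Completion: P0=6  P1=9  P2=8  P3=17
Waiting = turnaround − burst: P0=0, P1=4, P2=0, P3=3
Total waiting = 0 + 4 + 0 + 3 = 7

7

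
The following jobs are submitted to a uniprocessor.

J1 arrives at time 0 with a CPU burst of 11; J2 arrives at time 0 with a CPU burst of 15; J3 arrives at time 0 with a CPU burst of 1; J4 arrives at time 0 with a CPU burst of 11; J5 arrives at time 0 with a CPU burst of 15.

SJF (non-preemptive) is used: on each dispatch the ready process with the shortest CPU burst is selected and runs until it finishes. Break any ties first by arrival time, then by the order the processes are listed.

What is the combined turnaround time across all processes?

Timeline: | J3 0-1 | J1 1-12 | J4 12-23 | J2 23-38 | J5 38-53 |
Completion: J1=12  J2=38  J3=1  J4=23  J5=53
Turnaround (C−A): J1=12  J2=38  J3=1  J4=23  J5=53
Turnaround = completion − arrival: J1=12, J2=38, J3=1, J4=23, J5=53
Total turnaround = 12 + 38 + 1 + 23 + 53 = 127

127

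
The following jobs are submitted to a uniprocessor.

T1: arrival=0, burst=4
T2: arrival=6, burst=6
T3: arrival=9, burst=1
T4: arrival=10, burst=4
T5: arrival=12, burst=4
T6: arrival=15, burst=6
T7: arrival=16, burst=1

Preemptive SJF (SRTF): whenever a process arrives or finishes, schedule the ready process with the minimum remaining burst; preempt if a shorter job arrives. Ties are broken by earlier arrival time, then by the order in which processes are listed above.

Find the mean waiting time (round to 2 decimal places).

Timeline: | T1 0-4 | idle 4-6 | T2 6-9 | T3 9-10 | T2 10-13 | T4 13-17 | T7 17-18 | T5 18-22 | T6 22-28 |
Completion: T1=4  T2=13  T3=10  T4=17  T5=22  T6=28  T7=18
Turnaround (C−A): T1=4  T2=7  T3=1  T4=7  T5=10  T6=13  T7=2
Waiting times: T1=0, T2=1, T3=0, T4=3, T5=6, T6=7, T7=1
Average waiting = (0+1+0+3+6+7+1) / 7 = 18/7 = 2.57

2.57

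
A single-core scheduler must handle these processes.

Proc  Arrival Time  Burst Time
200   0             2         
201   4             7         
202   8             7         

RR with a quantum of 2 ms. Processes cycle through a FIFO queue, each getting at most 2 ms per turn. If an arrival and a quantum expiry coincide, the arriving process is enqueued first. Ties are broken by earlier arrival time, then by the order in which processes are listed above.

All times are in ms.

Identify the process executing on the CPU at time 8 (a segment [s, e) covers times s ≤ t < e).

202

Timeline: | 200 0-2 | idle 2-4 | 201 4-8 | 202 8-10 | 201 10-12 | 202 12-14 | 201 14-15 | 202 15-18 |
Completion: 200=2  201=15  202=18
Turnaround (C−A): 200=2  201=11  202=10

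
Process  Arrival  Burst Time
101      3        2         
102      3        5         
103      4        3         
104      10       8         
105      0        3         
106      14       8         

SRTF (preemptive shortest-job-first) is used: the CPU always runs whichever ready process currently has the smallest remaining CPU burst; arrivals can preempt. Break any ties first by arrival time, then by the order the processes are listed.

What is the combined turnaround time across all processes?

Gantt: | 105 0-3 | 101 3-5 | 103 5-8 | 102 8-13 | 104 13-21 | 106 21-29 |
Completion: 101=5  102=13  103=8  104=21  105=3  106=29
Turnaround (C−A): 101=2  102=10  103=4  104=11  105=3  106=15
Turnaround = completion − arrival: 101=2, 102=10, 103=4, 104=11, 105=3, 106=15
Total turnaround = 2 + 10 + 4 + 11 + 3 + 15 = 45

45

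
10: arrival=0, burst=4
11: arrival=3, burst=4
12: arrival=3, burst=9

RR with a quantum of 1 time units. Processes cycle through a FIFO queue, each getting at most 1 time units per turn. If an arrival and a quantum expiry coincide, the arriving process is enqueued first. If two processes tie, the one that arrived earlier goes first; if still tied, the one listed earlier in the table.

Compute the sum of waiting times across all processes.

11

Timeline: | 10 0-3 | 11 3-4 | 12 4-5 | 10 5-6 | 11 6-7 | 12 7-8 | 11 8-9 | 12 9-10 | 11 10-11 | 12 11-17 |
Completion: 10=6  11=11  12=17
Waiting = turnaround − burst: 10=2, 11=4, 12=5
Total waiting = 2 + 4 + 5 = 11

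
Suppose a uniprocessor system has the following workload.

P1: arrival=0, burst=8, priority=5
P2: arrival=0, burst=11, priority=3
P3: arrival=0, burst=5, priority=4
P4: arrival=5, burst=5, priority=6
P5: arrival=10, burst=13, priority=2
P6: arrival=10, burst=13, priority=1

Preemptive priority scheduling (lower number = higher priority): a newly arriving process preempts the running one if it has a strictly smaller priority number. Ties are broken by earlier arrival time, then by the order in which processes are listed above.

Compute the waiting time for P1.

42

Schedule: | P2 0-10 | P6 10-23 | P5 23-36 | P2 36-37 | P3 37-42 | P1 42-50 | P4 50-55 |
Completion: P1=50  P2=37  P3=42  P4=55  P5=36  P6=23
Turnaround (C−A): P1=50  P2=37  P3=42  P4=50  P5=26  P6=13
Waiting(P1) = turnaround − burst = 50 − 8 = 42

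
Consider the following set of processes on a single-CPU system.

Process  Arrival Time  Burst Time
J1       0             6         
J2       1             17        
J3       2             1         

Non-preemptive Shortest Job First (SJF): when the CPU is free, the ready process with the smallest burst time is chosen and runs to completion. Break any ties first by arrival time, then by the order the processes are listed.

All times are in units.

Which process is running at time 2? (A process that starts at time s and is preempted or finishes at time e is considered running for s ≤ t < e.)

J1

Timeline: | J1 0-6 | J3 6-7 | J2 7-24 |
Completion: J1=6  J2=24  J3=7
Turnaround (C−A): J1=6  J2=23  J3=5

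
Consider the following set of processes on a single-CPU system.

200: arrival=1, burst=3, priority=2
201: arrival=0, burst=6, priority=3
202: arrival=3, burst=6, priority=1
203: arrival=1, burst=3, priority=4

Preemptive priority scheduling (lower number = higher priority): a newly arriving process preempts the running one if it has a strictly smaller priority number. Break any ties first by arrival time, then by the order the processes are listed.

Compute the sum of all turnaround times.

Schedule: | 201 0-1 | 200 1-3 | 202 3-9 | 200 9-10 | 201 10-15 | 203 15-18 |
Completion: 200=10  201=15  202=9  203=18
Turnaround (C−A): 200=9  201=15  202=6  203=17
Turnaround = completion − arrival: 200=9, 201=15, 202=6, 203=17
Total turnaround = 9 + 15 + 6 + 17 = 47

47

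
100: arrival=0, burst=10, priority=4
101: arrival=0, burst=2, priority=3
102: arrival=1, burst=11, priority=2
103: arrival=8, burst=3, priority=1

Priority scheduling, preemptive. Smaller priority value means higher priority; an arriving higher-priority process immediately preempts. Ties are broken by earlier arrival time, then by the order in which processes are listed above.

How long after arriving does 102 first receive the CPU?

0

Timeline: | 101 0-1 | 102 1-8 | 103 8-11 | 102 11-15 | 101 15-16 | 100 16-26 |
Completion: 100=26  101=16  102=15  103=11
Turnaround (C−A): 100=26  101=16  102=14  103=3
Response(102) = first start − arrival = 1 − 1 = 0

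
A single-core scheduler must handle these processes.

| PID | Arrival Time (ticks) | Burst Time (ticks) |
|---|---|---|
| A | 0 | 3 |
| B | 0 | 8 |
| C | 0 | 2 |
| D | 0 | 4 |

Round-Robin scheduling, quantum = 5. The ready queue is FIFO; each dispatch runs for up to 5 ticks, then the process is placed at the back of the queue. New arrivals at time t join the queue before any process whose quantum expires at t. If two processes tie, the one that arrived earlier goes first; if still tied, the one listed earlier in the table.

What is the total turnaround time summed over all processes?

44

Timeline: | A 0-3 | B 3-8 | C 8-10 | D 10-14 | B 14-17 |
Completion: A=3  B=17  C=10  D=14
Turnaround (C−A): A=3  B=17  C=10  D=14
Turnaround = completion − arrival: A=3, B=17, C=10, D=14
Total turnaround = 3 + 17 + 10 + 14 = 44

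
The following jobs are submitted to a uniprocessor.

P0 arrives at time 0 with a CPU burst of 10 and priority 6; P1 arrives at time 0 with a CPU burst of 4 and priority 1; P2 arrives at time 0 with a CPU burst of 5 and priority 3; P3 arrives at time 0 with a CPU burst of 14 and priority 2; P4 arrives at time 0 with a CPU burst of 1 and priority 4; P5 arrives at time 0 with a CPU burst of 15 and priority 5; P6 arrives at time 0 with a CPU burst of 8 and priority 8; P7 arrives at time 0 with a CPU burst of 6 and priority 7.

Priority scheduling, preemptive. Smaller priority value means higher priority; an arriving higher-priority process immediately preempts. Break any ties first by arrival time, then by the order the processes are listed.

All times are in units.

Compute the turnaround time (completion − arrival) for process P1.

4

Gantt: | P1 0-4 | P3 4-18 | P2 18-23 | P4 23-24 | P5 24-39 | P0 39-49 | P7 49-55 | P6 55-63 |
Completion: P0=49  P1=4  P2=23  P3=18  P4=24  P5=39  P6=63  P7=55
Turnaround(P1) = completion − arrival = 4 − 0 = 4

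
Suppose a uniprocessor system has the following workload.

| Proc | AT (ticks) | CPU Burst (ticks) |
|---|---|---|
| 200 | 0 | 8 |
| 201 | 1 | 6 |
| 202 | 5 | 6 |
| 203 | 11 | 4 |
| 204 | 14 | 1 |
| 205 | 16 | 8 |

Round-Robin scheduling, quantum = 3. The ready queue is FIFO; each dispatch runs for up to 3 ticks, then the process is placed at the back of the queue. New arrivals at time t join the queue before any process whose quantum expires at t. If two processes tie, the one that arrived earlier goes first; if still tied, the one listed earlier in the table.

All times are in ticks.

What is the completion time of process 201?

15

Schedule: | 200 0-3 | 201 3-6 | 200 6-9 | 202 9-12 | 201 12-15 | 200 15-17 | 203 17-20 | 202 20-23 | 204 23-24 | 205 24-27 | 203 27-28 | 205 28-33 |
Completion: 200=17  201=15  202=23  203=28  204=24  205=33
Turnaround (C−A): 200=17  201=14  202=18  203=17  204=10  205=17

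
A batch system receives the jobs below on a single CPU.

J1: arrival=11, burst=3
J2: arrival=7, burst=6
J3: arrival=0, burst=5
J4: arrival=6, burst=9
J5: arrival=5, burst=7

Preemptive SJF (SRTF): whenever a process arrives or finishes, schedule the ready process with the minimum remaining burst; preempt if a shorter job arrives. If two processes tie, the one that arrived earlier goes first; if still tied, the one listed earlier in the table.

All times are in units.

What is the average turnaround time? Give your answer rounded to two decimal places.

Schedule: | J3 0-5 | J5 5-12 | J1 12-15 | J2 15-21 | J4 21-30 |
Completion: J1=15  J2=21  J3=5  J4=30  J5=12
Turnaround times: J1=4, J2=14, J3=5, J4=24, J5=7
Average turnaround = (4+14+5+24+7) / 5 = 54/5 = 10.80

10.80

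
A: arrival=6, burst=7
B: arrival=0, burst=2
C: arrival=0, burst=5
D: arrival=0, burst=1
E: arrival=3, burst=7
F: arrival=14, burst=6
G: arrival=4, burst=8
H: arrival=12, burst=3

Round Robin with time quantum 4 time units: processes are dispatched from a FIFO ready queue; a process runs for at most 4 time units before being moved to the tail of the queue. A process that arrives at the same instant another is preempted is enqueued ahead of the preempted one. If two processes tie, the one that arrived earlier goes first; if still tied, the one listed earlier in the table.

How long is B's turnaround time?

2

Schedule: | B 0-2 | C 2-6 | D 6-7 | E 7-11 | G 11-15 | A 15-19 | C 19-20 | E 20-23 | H 23-26 | F 26-30 | G 30-34 | A 34-37 | F 37-39 |
Completion: A=37  B=2  C=20  D=7  E=23  F=39  G=34  H=26
Turnaround (C−A): A=31  B=2  C=20  D=7  E=20  F=25  G=30  H=14
Turnaround(B) = completion − arrival = 2 − 0 = 2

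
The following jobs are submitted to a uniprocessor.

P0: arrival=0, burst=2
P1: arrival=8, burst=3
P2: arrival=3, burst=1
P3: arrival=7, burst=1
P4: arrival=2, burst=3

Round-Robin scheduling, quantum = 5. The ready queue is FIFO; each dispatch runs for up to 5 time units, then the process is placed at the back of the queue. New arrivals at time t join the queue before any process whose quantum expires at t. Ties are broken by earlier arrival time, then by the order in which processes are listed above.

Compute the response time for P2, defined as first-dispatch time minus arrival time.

2

Timeline: | P0 0-2 | P4 2-5 | P2 5-6 | idle 6-7 | P3 7-8 | P1 8-11 |
Completion: P0=2  P1=11  P2=6  P3=8  P4=5
Response(P2) = first start − arrival = 5 − 3 = 2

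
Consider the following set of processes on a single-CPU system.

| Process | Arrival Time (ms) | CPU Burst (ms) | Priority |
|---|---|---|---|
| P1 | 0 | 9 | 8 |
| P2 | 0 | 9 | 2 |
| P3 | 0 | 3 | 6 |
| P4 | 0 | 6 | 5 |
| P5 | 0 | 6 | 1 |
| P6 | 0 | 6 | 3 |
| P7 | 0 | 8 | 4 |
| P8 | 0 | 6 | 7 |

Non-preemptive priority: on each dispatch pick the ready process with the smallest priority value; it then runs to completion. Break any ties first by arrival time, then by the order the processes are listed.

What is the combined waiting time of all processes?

Schedule: | P5 0-6 | P2 6-15 | P6 15-21 | P7 21-29 | P4 29-35 | P3 35-38 | P8 38-44 | P1 44-53 |
Completion: P1=53  P2=15  P3=38  P4=35  P5=6  P6=21  P7=29  P8=44
Waiting = turnaround − burst: P1=44, P2=6, P3=35, P4=29, P5=0, P6=15, P7=21, P8=38
Total waiting = 44 + 6 + 35 + 29 + 0 + 15 + 21 + 38 = 188

188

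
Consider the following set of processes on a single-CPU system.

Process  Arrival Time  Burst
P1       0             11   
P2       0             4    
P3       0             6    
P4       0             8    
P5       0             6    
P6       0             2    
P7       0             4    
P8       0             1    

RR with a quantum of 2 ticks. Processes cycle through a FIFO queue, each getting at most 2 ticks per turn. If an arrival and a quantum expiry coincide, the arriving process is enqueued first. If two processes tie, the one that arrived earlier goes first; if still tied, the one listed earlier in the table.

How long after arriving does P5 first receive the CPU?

8

Schedule: | P1 0-2 | P2 2-4 | P3 4-6 | P4 6-8 | P5 8-10 | P6 10-12 | P7 12-14 | P8 14-15 | P1 15-17 | P2 17-19 | P3 19-21 | P4 21-23 | P5 23-25 | P7 25-27 | P1 27-29 | P3 29-31 | P4 31-33 | P5 33-35 | P1 35-37 | P4 37-39 | P1 39-42 |
Completion: P1=42  P2=19  P3=31  P4=39  P5=35  P6=12  P7=27  P8=15
Turnaround (C−A): P1=42  P2=19  P3=31  P4=39  P5=35  P6=12  P7=27  P8=15
Response(P5) = first start − arrival = 8 − 0 = 8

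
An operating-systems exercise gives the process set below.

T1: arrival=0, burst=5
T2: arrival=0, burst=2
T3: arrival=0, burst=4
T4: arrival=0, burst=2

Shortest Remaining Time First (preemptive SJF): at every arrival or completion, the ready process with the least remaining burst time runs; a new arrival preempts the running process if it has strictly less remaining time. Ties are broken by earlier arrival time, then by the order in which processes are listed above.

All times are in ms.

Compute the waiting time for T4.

Gantt: | T2 0-2 | T4 2-4 | T3 4-8 | T1 8-13 |
Completion: T1=13  T2=2  T3=8  T4=4
Turnaround (C−A): T1=13  T2=2  T3=8  T4=4
Waiting(T4) = turnaround − burst = 4 − 2 = 2

2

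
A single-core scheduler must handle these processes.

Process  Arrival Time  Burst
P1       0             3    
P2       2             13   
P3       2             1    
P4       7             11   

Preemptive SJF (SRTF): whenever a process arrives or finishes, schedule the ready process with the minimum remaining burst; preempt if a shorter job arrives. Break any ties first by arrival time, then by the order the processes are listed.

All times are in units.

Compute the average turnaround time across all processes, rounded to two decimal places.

10.25

Schedule: | P1 0-3 | P3 3-4 | P2 4-17 | P4 17-28 |
Completion: P1=3  P2=17  P3=4  P4=28
Turnaround times: P1=3, P2=15, P3=2, P4=21
Average turnaround = (3+15+2+21) / 4 = 41/4 = 10.25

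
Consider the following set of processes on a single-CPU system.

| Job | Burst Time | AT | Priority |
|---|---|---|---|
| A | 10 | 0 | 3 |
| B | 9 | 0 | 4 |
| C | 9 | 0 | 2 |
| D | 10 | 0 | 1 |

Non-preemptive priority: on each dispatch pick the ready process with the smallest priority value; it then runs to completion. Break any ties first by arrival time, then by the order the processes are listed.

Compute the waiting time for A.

Timeline: | D 0-10 | C 10-19 | A 19-29 | B 29-38 |
Completion: A=29  B=38  C=19  D=10
Waiting(A) = turnaround − burst = 29 − 10 = 19

19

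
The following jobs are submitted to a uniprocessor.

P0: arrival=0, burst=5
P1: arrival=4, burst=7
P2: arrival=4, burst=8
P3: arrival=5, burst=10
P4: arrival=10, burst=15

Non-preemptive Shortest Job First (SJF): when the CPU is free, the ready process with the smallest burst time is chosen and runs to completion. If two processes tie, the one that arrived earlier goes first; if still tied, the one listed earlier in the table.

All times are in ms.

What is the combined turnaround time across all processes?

89

Schedule: | P0 0-5 | P1 5-12 | P2 12-20 | P3 20-30 | P4 30-45 |
Completion: P0=5  P1=12  P2=20  P3=30  P4=45
Turnaround (C−A): P0=5  P1=8  P2=16  P3=25  P4=35
Turnaround = completion − arrival: P0=5, P1=8, P2=16, P3=25, P4=35
Total turnaround = 5 + 8 + 16 + 25 + 35 = 89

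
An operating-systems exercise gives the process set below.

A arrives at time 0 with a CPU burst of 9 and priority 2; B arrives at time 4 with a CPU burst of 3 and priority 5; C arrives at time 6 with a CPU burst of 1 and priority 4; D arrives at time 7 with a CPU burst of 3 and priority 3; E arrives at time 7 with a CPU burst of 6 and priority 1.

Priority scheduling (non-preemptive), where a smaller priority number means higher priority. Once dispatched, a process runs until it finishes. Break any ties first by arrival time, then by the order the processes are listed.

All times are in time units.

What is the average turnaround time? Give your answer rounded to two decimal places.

11.80

Gantt: | A 0-9 | E 9-15 | D 15-18 | C 18-19 | B 19-22 |
Completion: A=9  B=22  C=19  D=18  E=15
Turnaround (C−A): A=9  B=18  C=13  D=11  E=8
Turnaround times: A=9, B=18, C=13, D=11, E=8
Average turnaround = (9+18+13+11+8) / 5 = 59/5 = 11.80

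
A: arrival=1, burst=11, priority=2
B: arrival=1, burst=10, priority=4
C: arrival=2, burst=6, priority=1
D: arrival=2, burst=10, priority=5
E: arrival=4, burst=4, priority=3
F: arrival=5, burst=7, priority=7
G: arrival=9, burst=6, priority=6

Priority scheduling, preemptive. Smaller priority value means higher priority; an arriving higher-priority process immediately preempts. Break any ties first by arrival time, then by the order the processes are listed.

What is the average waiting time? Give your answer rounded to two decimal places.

21.00

Schedule: | idle 0-1 | A 1-2 | C 2-8 | A 8-18 | E 18-22 | B 22-32 | D 32-42 | G 42-48 | F 48-55 |
Completion: A=18  B=32  C=8  D=42  E=22  F=55  G=48
Waiting times: A=6, B=21, C=0, D=30, E=14, F=43, G=33
Average waiting = (6+21+0+30+14+43+33) / 7 = 147/7 = 21.00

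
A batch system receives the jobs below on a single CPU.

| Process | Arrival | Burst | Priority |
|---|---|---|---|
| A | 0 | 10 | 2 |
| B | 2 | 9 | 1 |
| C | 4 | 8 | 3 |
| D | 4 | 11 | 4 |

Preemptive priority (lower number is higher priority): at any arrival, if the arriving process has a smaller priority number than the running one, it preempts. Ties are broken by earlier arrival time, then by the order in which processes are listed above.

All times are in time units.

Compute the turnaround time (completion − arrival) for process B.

9

Schedule: | A 0-2 | B 2-11 | A 11-19 | C 19-27 | D 27-38 |
Completion: A=19  B=11  C=27  D=38
Turnaround (C−A): A=19  B=9  C=23  D=34
Turnaround(B) = completion − arrival = 11 − 2 = 9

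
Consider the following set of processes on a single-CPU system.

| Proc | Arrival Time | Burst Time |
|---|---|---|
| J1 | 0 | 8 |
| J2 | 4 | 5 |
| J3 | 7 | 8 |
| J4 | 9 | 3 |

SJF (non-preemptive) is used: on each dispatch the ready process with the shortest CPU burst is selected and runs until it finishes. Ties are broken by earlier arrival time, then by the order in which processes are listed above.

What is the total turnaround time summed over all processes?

Gantt: | J1 0-8 | J2 8-13 | J4 13-16 | J3 16-24 |
Completion: J1=8  J2=13  J3=24  J4=16
Turnaround (C−A): J1=8  J2=9  J3=17  J4=7
Turnaround = completion − arrival: J1=8, J2=9, J3=17, J4=7
Total turnaround = 8 + 9 + 17 + 7 = 41

41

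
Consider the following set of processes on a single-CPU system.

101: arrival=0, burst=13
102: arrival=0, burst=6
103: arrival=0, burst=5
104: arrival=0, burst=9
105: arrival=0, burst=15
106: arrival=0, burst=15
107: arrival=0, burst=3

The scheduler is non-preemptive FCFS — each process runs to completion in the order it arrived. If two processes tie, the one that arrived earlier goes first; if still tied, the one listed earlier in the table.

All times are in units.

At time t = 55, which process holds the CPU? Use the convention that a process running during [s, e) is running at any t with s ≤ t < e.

Gantt: | 101 0-13 | 102 13-19 | 103 19-24 | 104 24-33 | 105 33-48 | 106 48-63 | 107 63-66 |
Completion: 101=13  102=19  103=24  104=33  105=48  106=63  107=66
Turnaround (C−A): 101=13  102=19  103=24  104=33  105=48  106=63  107=66

106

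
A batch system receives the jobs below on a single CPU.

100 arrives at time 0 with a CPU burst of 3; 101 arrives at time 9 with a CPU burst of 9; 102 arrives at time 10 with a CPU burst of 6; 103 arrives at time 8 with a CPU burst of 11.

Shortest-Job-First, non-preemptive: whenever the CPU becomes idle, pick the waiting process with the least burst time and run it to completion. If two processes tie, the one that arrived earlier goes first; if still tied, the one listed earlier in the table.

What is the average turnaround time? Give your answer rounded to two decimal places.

13.50

Gantt: | 100 0-3 | idle 3-8 | 103 8-19 | 102 19-25 | 101 25-34 |
Completion: 100=3  101=34  102=25  103=19
Turnaround times: 100=3, 101=25, 102=15, 103=11
Average turnaround = (3+25+15+11) / 4 = 54/4 = 13.50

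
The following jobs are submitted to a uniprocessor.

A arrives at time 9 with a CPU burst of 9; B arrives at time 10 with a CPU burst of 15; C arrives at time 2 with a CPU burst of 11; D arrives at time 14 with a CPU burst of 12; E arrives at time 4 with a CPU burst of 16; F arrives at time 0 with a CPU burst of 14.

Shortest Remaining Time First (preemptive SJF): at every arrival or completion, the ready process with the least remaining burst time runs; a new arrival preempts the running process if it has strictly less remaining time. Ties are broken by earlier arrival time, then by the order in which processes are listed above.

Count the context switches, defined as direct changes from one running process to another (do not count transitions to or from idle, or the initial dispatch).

Timeline: | F 0-2 | C 2-13 | A 13-22 | F 22-34 | D 34-46 | B 46-61 | E 61-77 |
Completion: A=22  B=61  C=13  D=46  E=77  F=34
Turnaround (C−A): A=13  B=51  C=11  D=32  E=73  F=34

6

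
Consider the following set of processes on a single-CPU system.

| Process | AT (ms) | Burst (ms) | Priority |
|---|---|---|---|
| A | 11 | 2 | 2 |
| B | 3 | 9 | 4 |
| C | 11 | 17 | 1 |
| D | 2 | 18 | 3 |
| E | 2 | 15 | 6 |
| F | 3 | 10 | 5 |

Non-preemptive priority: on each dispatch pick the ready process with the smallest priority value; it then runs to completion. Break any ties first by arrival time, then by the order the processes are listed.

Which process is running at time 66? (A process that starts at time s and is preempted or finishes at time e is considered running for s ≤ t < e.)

Schedule: | idle 0-2 | D 2-20 | C 20-37 | A 37-39 | B 39-48 | F 48-58 | E 58-73 |
Completion: A=39  B=48  C=37  D=20  E=73  F=58

E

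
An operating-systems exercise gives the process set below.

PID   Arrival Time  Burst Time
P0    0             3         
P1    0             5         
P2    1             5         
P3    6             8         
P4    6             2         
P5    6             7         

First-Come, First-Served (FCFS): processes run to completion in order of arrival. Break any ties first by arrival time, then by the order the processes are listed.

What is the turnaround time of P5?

Gantt: | P0 0-3 | P1 3-8 | P2 8-13 | P3 13-21 | P4 21-23 | P5 23-30 |
Completion: P0=3  P1=8  P2=13  P3=21  P4=23  P5=30
Turnaround(P5) = completion − arrival = 30 − 6 = 24

24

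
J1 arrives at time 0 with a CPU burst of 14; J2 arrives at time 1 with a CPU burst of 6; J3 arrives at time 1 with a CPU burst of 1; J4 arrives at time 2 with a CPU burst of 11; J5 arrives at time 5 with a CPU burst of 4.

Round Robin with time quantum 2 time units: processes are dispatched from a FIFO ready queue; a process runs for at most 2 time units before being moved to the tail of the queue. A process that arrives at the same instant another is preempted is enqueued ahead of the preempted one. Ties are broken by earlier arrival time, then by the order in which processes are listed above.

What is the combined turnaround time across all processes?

Timeline: | J1 0-2 | J2 2-4 | J3 4-5 | J4 5-7 | J1 7-9 | J2 9-11 | J5 11-13 | J4 13-15 | J1 15-17 | J2 17-19 | J5 19-21 | J4 21-23 | J1 23-25 | J4 25-27 | J1 27-29 | J4 29-31 | J1 31-33 | J4 33-34 | J1 34-36 |
Completion: J1=36  J2=19  J3=5  J4=34  J5=21
Turnaround (C−A): J1=36  J2=18  J3=4  J4=32  J5=16
Turnaround = completion − arrival: J1=36, J2=18, J3=4, J4=32, J5=16
Total turnaround = 36 + 18 + 4 + 32 + 16 = 106

106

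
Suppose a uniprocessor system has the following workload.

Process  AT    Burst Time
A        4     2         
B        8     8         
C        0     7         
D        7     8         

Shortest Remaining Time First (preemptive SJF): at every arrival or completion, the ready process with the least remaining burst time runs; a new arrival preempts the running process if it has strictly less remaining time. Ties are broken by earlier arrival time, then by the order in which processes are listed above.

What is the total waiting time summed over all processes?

Schedule: | C 0-4 | A 4-6 | C 6-9 | D 9-17 | B 17-25 |
Completion: A=6  B=25  C=9  D=17
Waiting = turnaround − burst: A=0, B=9, C=2, D=2
Total waiting = 0 + 9 + 2 + 2 = 13

13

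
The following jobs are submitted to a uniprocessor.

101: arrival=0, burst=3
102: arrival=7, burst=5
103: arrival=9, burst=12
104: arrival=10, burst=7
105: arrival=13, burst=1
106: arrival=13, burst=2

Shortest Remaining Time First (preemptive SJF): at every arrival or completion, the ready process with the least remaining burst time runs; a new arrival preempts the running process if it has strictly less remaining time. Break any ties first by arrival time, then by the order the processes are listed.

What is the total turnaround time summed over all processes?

Gantt: | 101 0-3 | idle 3-7 | 102 7-12 | 104 12-13 | 105 13-14 | 106 14-16 | 104 16-22 | 103 22-34 |
Completion: 101=3  102=12  103=34  104=22  105=14  106=16
Turnaround = completion − arrival: 101=3, 102=5, 103=25, 104=12, 105=1, 106=3
Total turnaround = 3 + 5 + 25 + 12 + 1 + 3 = 49

49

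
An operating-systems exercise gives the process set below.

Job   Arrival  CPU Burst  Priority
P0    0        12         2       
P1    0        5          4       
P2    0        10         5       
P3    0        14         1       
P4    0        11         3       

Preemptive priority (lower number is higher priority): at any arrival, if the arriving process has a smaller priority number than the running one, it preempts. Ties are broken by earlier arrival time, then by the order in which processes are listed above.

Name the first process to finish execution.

Gantt: | P3 0-14 | P0 14-26 | P4 26-37 | P1 37-42 | P2 42-52 |
Completion: P0=26  P1=42  P2=52  P3=14  P4=37
Turnaround (C−A): P0=26  P1=42  P2=52  P3=14  P4=37
Finish order: P3 → P0 → P4 → P1 → P2

P3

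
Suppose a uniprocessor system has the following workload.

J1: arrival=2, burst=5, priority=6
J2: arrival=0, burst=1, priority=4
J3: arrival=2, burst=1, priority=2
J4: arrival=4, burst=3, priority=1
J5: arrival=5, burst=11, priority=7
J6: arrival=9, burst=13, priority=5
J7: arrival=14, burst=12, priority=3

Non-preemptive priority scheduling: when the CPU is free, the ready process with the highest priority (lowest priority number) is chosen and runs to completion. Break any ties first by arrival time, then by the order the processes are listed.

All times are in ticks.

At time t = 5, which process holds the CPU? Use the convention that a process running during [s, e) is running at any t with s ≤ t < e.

J1

Timeline: | J2 0-1 | idle 1-2 | J3 2-3 | J1 3-8 | J4 8-11 | J6 11-24 | J7 24-36 | J5 36-47 |
Completion: J1=8  J2=1  J3=3  J4=11  J5=47  J6=24  J7=36
Turnaround (C−A): J1=6  J2=1  J3=1  J4=7  J5=42  J6=15  J7=22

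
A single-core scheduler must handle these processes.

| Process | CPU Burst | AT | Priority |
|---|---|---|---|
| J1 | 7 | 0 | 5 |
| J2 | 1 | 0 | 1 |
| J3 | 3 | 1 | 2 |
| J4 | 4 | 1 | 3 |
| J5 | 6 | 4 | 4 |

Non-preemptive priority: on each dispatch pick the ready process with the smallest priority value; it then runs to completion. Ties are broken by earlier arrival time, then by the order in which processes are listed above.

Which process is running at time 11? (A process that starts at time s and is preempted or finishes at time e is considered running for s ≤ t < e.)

Schedule: | J2 0-1 | J3 1-4 | J4 4-8 | J5 8-14 | J1 14-21 |
Completion: J1=21  J2=1  J3=4  J4=8  J5=14
Turnaround (C−A): J1=21  J2=1  J3=3  J4=7  J5=10

J5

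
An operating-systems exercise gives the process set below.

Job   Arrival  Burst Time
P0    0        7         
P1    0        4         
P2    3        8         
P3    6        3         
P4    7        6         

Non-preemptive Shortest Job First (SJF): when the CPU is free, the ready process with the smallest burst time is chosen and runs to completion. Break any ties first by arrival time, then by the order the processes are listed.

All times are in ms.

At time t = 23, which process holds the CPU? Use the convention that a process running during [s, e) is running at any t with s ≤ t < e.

Schedule: | P1 0-4 | P0 4-11 | P3 11-14 | P4 14-20 | P2 20-28 |
Completion: P0=11  P1=4  P2=28  P3=14  P4=20
Turnaround (C−A): P0=11  P1=4  P2=25  P3=8  P4=13

P2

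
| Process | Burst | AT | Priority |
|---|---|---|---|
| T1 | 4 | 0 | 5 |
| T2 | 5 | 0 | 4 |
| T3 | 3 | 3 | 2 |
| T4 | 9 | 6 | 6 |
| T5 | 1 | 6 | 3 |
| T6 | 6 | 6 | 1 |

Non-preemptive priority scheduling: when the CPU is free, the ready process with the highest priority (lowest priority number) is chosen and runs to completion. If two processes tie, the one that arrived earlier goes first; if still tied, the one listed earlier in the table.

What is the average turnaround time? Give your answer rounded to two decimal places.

11.33

Timeline: | T2 0-5 | T3 5-8 | T6 8-14 | T5 14-15 | T1 15-19 | T4 19-28 |
Completion: T1=19  T2=5  T3=8  T4=28  T5=15  T6=14
Turnaround (C−A): T1=19  T2=5  T3=5  T4=22  T5=9  T6=8
Turnaround times: T1=19, T2=5, T3=5, T4=22, T5=9, T6=8
Average turnaround = (19+5+5+22+9+8) / 6 = 68/6 = 11.33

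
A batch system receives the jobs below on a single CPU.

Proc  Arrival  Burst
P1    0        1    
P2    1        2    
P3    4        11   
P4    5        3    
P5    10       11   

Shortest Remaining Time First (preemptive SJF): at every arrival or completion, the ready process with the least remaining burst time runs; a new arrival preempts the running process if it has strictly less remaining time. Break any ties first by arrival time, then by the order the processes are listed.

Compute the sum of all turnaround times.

Gantt: | P1 0-1 | P2 1-3 | idle 3-4 | P3 4-5 | P4 5-8 | P3 8-18 | P5 18-29 |
Completion: P1=1  P2=3  P3=18  P4=8  P5=29
Turnaround = completion − arrival: P1=1, P2=2, P3=14, P4=3, P5=19
Total turnaround = 1 + 2 + 14 + 3 + 19 = 39

39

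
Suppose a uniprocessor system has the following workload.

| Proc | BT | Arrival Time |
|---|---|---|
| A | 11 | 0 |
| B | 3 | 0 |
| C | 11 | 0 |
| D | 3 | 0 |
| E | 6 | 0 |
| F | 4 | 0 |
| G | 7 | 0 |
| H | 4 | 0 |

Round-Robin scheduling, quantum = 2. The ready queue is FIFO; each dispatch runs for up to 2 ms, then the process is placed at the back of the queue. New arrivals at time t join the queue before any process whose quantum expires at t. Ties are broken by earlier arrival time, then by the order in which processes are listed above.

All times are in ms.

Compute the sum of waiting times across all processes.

Schedule: | A 0-2 | B 2-4 | C 4-6 | D 6-8 | E 8-10 | F 10-12 | G 12-14 | H 14-16 | A 16-18 | B 18-19 | C 19-21 | D 21-22 | E 22-24 | F 24-26 | G 26-28 | H 28-30 | A 30-32 | C 32-34 | E 34-36 | G 36-38 | A 38-40 | C 40-42 | G 42-43 | A 43-45 | C 45-47 | A 47-48 | C 48-49 |
Completion: A=48  B=19  C=49  D=22  E=36  F=26  G=43  H=30
Turnaround (C−A): A=48  B=19  C=49  D=22  E=36  F=26  G=43  H=30
Waiting = turnaround − burst: A=37, B=16, C=38, D=19, E=30, F=22, G=36, H=26
Total waiting = 37 + 16 + 38 + 19 + 30 + 22 + 36 + 26 = 224

224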